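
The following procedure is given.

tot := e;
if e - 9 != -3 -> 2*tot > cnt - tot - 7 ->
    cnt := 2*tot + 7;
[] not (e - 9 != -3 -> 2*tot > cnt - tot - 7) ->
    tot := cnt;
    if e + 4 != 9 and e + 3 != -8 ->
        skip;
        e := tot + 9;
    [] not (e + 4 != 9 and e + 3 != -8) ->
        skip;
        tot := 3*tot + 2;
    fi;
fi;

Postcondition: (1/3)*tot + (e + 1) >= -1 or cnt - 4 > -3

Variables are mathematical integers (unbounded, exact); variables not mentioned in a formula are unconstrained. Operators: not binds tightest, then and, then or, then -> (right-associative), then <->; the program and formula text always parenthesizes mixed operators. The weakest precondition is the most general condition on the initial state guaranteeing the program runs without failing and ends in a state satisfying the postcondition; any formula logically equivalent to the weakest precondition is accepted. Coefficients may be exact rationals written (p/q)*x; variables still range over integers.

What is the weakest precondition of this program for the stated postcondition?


Working backward. After the program, the postcondition (1/3)*tot + (e + 1) >= -1 or cnt - 4 > -3 must hold; in canonical form it is e + (1/3)*tot >= -2 or cnt > 1.
Then branch requires e + (1/3)*tot >= -2 or 2*tot > -6; else branch requires ((e != 5 and e != -11) -> ((4/3)*cnt >= -11 or cnt > 1)) and ((not (e != 5 and e != -11)) -> (cnt + e >= -8/3 or cnt > 1)).
Before the if: ((e != 6 -> 3*tot > cnt - 7) -> (e + (1/3)*tot >= -2 or 2*tot > -6)) and ((not (e != 6 -> 3*tot > cnt - 7)) -> (((e != 5 and e != -11) -> ((4/3)*cnt >= -11 or cnt > 1)) and ((not (e != 5 and e != -11)) -> (cnt + e >= -8/3 or cnt > 1))))
Before tot := e: ((e != 6 -> 3*e > cnt - 7) -> ((4/3)*e >= -2 or 2*e > -6)) and ((not (e != 6 -> 3*e > cnt - 7)) -> (((e != 5 and e != -11) -> ((4/3)*cnt >= -11 or cnt > 1)) and ((not (e != 5 and e != -11)) -> (cnt + e >= -8/3 or cnt > 1))))
Answer: WP = ((e != 6 -> 3*e > cnt - 7) -> ((4/3)*e >= -2 or 2*e > -6)) and ((not (e != 6 -> 3*e > cnt - 7)) -> (((e != 5 and e != -11) -> ((4/3)*cnt >= -11 or cnt > 1)) and ((not (e != 5 and e != -11)) -> (cnt + e >= -8/3 or cnt > 1))))


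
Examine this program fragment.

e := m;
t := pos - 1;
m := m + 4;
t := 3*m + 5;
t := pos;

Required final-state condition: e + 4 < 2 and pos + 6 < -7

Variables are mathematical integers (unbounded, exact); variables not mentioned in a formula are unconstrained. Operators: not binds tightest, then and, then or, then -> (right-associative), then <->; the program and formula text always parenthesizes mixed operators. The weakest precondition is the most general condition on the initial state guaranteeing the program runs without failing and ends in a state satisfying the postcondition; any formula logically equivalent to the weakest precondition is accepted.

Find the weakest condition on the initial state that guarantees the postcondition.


Working backward. After the program, the postcondition e + 4 < 2 and pos + 6 < -7 must hold; in canonical form it is e < -2 and pos < -13.
Before t := pos: e < -2 and pos < -13
Before t := 3*m + 5: e < -2 and pos < -13
Before m := m + 4: e < -2 and pos < -13
Before t := pos - 1: e < -2 and pos < -13
Before e := m: m < -2 and pos < -13
Answer: WP = m < -2 and pos < -13


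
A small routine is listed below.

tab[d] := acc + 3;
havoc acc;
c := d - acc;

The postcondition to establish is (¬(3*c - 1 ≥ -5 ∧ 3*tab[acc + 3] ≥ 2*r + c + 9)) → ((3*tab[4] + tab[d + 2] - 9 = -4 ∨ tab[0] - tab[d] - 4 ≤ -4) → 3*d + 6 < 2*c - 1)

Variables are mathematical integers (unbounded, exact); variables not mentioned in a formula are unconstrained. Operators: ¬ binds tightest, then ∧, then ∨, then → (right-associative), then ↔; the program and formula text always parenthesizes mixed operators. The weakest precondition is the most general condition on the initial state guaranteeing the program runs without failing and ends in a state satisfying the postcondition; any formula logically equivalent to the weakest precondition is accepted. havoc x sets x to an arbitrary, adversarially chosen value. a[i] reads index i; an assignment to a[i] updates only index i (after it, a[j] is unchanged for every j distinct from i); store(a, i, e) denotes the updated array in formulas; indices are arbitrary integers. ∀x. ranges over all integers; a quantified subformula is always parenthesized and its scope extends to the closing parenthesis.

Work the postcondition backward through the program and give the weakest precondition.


Working backward. After the program, the postcondition (¬(3*c - 1 ≥ -5 ∧ 3*tab[acc + 3] ≥ 2*r + c + 9)) → ((3*tab[4] + tab[d + 2] - 9 = -4 ∨ tab[0] - tab[d] - 4 ≤ -4) → 3*d + 6 < 2*c - 1) must hold; in canonical form it is (¬(3*c ≥ -4 ∧ 3*tab[acc + 3] ≥ c + 2*r + 9)) → ((tab[d + 2] + 3*tab[4] = 5 ∨ tab[0] ≤ tab[d]) → 3*d < 2*c - 7).
Before c := d - acc: (¬(3*d ≥ 3*acc - 4 ∧ 3*tab[acc + 3] + acc ≥ d + 2*r + 9)) → ((tab[d + 2] + 3*tab[4] = 5 ∨ tab[0] ≤ tab[d]) → 2*acc + d < -7)
Before havoc acc: ∀acc_1. ((¬(3*d ≥ 3*acc_1 - 4 ∧ 3*tab[acc_1 + 3] + acc_1 ≥ d + 2*r + 9)) → ((tab[d + 2] + 3*tab[4] = 5 ∨ tab[0] ≤ tab[d]) → 2*acc_1 + d < -7))
Before tab[d] := acc + 3: ∀acc_1. ((¬(3*d ≥ 3*acc_1 - 4 ∧ 3*store(tab, d, acc + 3)[acc_1 + 3] + acc_1 ≥ d + 2*r + 9)) → ((store(tab, d, acc + 3)[d + 2] + 3*store(tab, d, acc + 3)[4] = 5 ∨ store(tab, d, acc + 3)[0] ≤ store(tab, d, acc + 3)[d]) → 2*acc_1 + d < -7))
Answer: WP = ∀acc_1. ((¬(3*d ≥ 3*acc_1 - 4 ∧ 3*store(tab, d, acc + 3)[acc_1 + 3] + acc_1 ≥ d + 2*r + 9)) → ((store(tab, d, acc + 3)[d + 2] + 3*store(tab, d, acc + 3)[4] = 5 ∨ store(tab, d, acc + 3)[0] ≤ store(tab, d, acc + 3)[d]) → 2*acc_1 + d < -7))


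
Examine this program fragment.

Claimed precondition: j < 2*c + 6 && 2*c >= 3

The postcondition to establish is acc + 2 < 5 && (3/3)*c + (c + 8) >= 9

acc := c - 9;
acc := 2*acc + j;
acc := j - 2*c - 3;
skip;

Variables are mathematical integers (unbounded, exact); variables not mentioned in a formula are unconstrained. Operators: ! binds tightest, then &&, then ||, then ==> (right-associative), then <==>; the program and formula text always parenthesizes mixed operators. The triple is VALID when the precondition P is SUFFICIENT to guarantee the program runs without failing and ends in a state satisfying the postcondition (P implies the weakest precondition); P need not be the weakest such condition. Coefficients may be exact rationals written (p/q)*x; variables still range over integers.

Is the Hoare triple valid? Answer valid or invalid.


Working backward. After the program, the postcondition acc + 2 < 5 && (3/3)*c + (c + 8) >= 9 must hold; in canonical form it is acc < 3 && 2*c >= 1.
Before skip: acc < 3 && 2*c >= 1
Before acc := j - 2*c - 3: j < 2*c + 6 && 2*c >= 1
Before acc := 2*acc + j: j < 2*c + 6 && 2*c >= 1
Before acc := c - 9: j < 2*c + 6 && 2*c >= 1
The weakest precondition is j < 2*c + 6 && 2*c >= 1.
Check whether j < 2*c + 6 && 2*c >= 3 implies it.
Every state satisfying the precondition satisfies the weakest precondition: the implication holds.
Answer: valid


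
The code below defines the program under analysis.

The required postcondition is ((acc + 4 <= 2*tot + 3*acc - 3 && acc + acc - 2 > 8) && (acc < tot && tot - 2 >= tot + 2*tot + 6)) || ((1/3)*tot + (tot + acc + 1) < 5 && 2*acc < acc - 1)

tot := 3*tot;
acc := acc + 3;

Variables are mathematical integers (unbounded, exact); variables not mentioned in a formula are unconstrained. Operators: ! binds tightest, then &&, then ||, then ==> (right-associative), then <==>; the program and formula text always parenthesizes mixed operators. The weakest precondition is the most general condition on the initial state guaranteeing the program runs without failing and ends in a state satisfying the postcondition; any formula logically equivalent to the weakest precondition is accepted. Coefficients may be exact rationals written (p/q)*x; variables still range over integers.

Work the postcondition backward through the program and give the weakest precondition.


Working backward. After the program, the postcondition ((acc + 4 <= 2*tot + 3*acc - 3 && acc + acc - 2 > 8) && (acc < tot && tot - 2 >= tot + 2*tot + 6)) || ((1/3)*tot + (tot + acc + 1) < 5 && 2*acc < acc - 1) must hold; in canonical form it is (2*acc + 2*tot >= 7 && 2*acc > 10 && acc < tot && 2*tot <= -8) || (acc + (4/3)*tot < 4 && acc < -1).
Before acc := acc + 3: (2*acc + 2*tot >= 1 && 2*acc > 4 && acc < tot - 3 && 2*tot <= -8) || (acc + (4/3)*tot < 1 && acc < -4)
Before tot := 3*tot: (2*acc + 6*tot >= 1 && 2*acc > 4 && acc < 3*tot - 3 && 6*tot <= -8) || (acc + 4*tot < 1 && acc < -4)
Answer: WP = (2*acc + 6*tot >= 1 && 2*acc > 4 && acc < 3*tot - 3 && 6*tot <= -8) || (acc + 4*tot < 1 && acc < -4)


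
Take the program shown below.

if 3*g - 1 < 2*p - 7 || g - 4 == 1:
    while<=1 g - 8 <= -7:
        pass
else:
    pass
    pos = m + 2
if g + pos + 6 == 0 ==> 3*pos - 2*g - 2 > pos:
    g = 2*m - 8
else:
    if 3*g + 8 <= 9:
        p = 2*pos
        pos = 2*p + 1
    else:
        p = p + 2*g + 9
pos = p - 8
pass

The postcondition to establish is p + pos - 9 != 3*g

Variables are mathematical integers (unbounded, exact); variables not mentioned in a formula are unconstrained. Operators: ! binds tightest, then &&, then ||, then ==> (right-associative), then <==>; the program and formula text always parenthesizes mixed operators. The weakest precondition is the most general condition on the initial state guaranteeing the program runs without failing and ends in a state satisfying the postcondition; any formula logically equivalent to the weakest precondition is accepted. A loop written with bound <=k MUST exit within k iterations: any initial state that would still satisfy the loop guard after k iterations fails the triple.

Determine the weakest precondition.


Working backward. After the program, the postcondition p + pos - 9 != 3*g must hold; in canonical form it is p + pos != 3*g + 9.
Before skip: p + pos != 3*g + 9
Before pos := p - 8: 2*p != 3*g + 17
Then branch requires 2*p != 6*m - 7; else branch requires (3*g <= 1 ==> 4*pos != 3*g + 17) && ((!(3*g <= 1)) ==> g + 2*p != -1).
Before the if: ((g + pos == -6 ==> 2*pos > 2*g + 2) ==> 2*p != 6*m - 7) && ((!(g + pos == -6 ==> 2*pos > 2*g + 2)) ==> ((3*g <= 1 ==> 4*pos != 3*g + 17) && ((!(3*g <= 1)) ==> g + 2*p != -1)))
Then branch requires (g <= 1 ==> ((!(g <= 1)) && ((g + pos == -6 ==> 2*pos > 2*g + 2) ==> 2*p != 6*m - 7) && ((!(g + pos == -6 ==> 2*pos > 2*g + 2)) ==> ((3*g <= 1 ==> 4*pos != 3*g + 17) && ((!(3*g <= 1)) ==> g + 2*p != -1))))) && ((!(g <= 1)) ==> (((g + pos == -6 ==> 2*pos > 2*g + 2) ==> 2*p != 6*m - 7) && ((!(g + pos == -6 ==> 2*pos > 2*g + 2)) ==> ((3*g <= 1 ==> 4*pos != 3*g + 17) && ((!(3*g <= 1)) ==> g + 2*p != -1))))); else branch requires ((g + m == -8 ==> 2*m > 2*g - 2) ==> 2*p != 6*m - 7) && ((!(g + m == -8 ==> 2*m > 2*g - 2)) ==> ((3*g <= 1 ==> 4*m != 3*g + 9) && ((!(3*g <= 1)) ==> g + 2*p != -1))).
Before the if: ((3*g < 2*p - 6 || g == 5) ==> ((g <= 1 ==> ((!(g <= 1)) && ((g + pos == -6 ==> 2*pos > 2*g + 2) ==> 2*p != 6*m - 7) && ((!(g + pos == -6 ==> 2*pos > 2*g + 2)) ==> ((3*g <= 1 ==> 4*pos != 3*g + 17) && ((!(3*g <= 1)) ==> g + 2*p != -1))))) && ((!(g <= 1)) ==> (((g + pos == -6 ==> 2*pos > 2*g + 2) ==> 2*p != 6*m - 7) && ((!(g + pos == -6 ==> 2*pos > 2*g + 2)) ==> ((3*g <= 1 ==> 4*pos != 3*g + 17) && ((!(3*g <= 1)) ==> g + 2*p != -1))))))) && ((!(3*g < 2*p - 6 || g == 5)) ==> (((g + m == -8 ==> 2*m > 2*g - 2) ==> 2*p != 6*m - 7) && ((!(g + m == -8 ==> 2*m > 2*g - 2)) ==> ((3*g <= 1 ==> 4*m != 3*g + 9) && ((!(3*g <= 1)) ==> g + 2*p != -1)))))
Answer: WP = ((3*g < 2*p - 6 || g == 5) ==> ((g <= 1 ==> ((!(g <= 1)) && ((g + pos == -6 ==> 2*pos > 2*g + 2) ==> 2*p != 6*m - 7) && ((!(g + pos == -6 ==> 2*pos > 2*g + 2)) ==> ((3*g <= 1 ==> 4*pos != 3*g + 17) && ((!(3*g <= 1)) ==> g + 2*p != -1))))) && ((!(g <= 1)) ==> (((g + pos == -6 ==> 2*pos > 2*g + 2) ==> 2*p != 6*m - 7) && ((!(g + pos == -6 ==> 2*pos > 2*g + 2)) ==> ((3*g <= 1 ==> 4*pos != 3*g + 17) && ((!(3*g <= 1)) ==> g + 2*p != -1))))))) && ((!(3*g < 2*p - 6 || g == 5)) ==> (((g + m == -8 ==> 2*m > 2*g - 2) ==> 2*p != 6*m - 7) && ((!(g + m == -8 ==> 2*m > 2*g - 2)) ==> ((3*g <= 1 ==> 4*m != 3*g + 9) && ((!(3*g <= 1)) ==> g + 2*p != -1)))))


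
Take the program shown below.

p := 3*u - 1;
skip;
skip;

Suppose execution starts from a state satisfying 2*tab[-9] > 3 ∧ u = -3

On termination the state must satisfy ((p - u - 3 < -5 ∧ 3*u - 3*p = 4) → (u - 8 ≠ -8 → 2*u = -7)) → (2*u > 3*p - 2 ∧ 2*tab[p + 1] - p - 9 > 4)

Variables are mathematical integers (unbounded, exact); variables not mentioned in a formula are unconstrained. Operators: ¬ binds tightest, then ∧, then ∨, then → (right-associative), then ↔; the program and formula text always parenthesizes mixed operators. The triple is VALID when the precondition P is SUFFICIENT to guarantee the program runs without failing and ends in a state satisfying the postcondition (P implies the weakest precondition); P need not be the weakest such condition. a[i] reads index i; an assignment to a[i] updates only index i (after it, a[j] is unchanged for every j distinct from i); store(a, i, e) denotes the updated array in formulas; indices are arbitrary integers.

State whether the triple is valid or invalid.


Working backward. After the program, the postcondition ((p - u - 3 < -5 ∧ 3*u - 3*p = 4) → (u - 8 ≠ -8 → 2*u = -7)) → (2*u > 3*p - 2 ∧ 2*tab[p + 1] - p - 9 > 4) must hold; in canonical form it is ((p < u - 2 ∧ 3*u = 3*p + 4) → (u ≠ 0 → 2*u = -7)) → (2*u > 3*p - 2 ∧ 2*tab[p + 1] > p + 13).
Before skip: ((p < u - 2 ∧ 3*u = 3*p + 4) → (u ≠ 0 → 2*u = -7)) → (2*u > 3*p - 2 ∧ 2*tab[p + 1] > p + 13)
Before skip: ((p < u - 2 ∧ 3*u = 3*p + 4) → (u ≠ 0 → 2*u = -7)) → (2*u > 3*p - 2 ∧ 2*tab[p + 1] > p + 13)
Before p := 3*u - 1: ((2*u < -1 ∧ 6*u = -1) → (u ≠ 0 → 2*u = -7)) → (7*u < 5 ∧ 2*tab[3*u] > 3*u + 12)
The weakest precondition is ((2*u < -1 ∧ 6*u = -1) → (u ≠ 0 → 2*u = -7)) → (7*u < 5 ∧ 2*tab[3*u] > 3*u + 12).
Check whether 2*tab[-9] > 3 ∧ u = -3 implies it.
Every state satisfying the precondition satisfies the weakest precondition: the implication holds.
Answer: valid


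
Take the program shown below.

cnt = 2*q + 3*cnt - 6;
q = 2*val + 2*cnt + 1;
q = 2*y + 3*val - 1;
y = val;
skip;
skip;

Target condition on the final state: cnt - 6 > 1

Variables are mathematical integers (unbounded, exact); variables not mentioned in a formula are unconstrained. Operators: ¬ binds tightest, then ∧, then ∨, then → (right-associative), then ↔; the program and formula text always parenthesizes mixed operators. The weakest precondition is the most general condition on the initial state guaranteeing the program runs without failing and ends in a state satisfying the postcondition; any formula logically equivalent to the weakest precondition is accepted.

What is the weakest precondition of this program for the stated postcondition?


Working backward. After the program, the postcondition cnt - 6 > 1 must hold; in canonical form it is cnt > 7.
Before skip: cnt > 7
Before skip: cnt > 7
Before y := val: cnt > 7
Before q := 2*y + 3*val - 1: cnt > 7
Before q := 2*val + 2*cnt + 1: cnt > 7
Before cnt := 2*q + 3*cnt - 6: 3*cnt + 2*q > 13
Answer: WP = 3*cnt + 2*q > 13


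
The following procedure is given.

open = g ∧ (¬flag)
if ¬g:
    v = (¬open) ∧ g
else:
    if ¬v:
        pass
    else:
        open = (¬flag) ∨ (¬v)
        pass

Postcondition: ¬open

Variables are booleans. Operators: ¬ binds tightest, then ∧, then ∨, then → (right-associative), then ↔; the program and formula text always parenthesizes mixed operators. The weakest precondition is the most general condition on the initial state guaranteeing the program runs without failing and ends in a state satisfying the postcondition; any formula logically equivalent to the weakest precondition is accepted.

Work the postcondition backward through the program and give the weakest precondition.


Working backward. After the program, ¬open must hold.
Then branch requires ¬open; else branch requires ((¬v) → (¬open)) ∧ (v → (¬((¬flag) ∨ (¬v)))).
Before the if: ((¬g) → (¬open)) ∧ (g → (((¬v) → (¬open)) ∧ (v → (¬((¬flag) ∨ (¬v))))))
Before open := g ∧ (¬flag): ((¬g) → (¬(g ∧ (¬flag)))) ∧ (g → (((¬v) → (¬(g ∧ (¬flag)))) ∧ (v → (¬((¬flag) ∨ (¬v))))))
Answer: WP = ((¬g) → (¬(g ∧ (¬flag)))) ∧ (g → (((¬v) → (¬(g ∧ (¬flag)))) ∧ (v → (¬((¬flag) ∨ (¬v))))))


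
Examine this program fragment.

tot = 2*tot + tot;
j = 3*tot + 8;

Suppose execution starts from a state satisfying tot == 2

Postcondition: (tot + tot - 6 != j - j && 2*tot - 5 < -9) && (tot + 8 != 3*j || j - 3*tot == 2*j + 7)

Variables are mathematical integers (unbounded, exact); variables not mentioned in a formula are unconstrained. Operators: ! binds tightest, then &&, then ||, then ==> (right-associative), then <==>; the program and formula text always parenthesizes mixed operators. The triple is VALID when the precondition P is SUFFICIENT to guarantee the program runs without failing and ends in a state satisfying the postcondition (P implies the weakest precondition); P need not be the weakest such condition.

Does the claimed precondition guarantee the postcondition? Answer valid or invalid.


Working backward. After the program, the postcondition (tot + tot - 6 != j - j && 2*tot - 5 < -9) && (tot + 8 != 3*j || j - 3*tot == 2*j + 7) must hold; in canonical form it is 2*tot != 6 && 2*tot < -4 && (tot != 3*j - 8 || j + 3*tot == -7).
Before j := 3*tot + 8: 2*tot != 6 && 2*tot < -4 && (8*tot != -16 || 6*tot == -15)
Before tot := 2*tot + tot: 6*tot != 6 && 6*tot < -4 && (24*tot != -16 || 18*tot == -15)
The weakest precondition is 6*tot != 6 && 6*tot < -4 && (24*tot != -16 || 18*tot == -15).
Check whether tot == 2 implies it.
Countermodel: at the initial state tot = 2, the precondition holds but the weakest precondition fails.
Answer: invalid


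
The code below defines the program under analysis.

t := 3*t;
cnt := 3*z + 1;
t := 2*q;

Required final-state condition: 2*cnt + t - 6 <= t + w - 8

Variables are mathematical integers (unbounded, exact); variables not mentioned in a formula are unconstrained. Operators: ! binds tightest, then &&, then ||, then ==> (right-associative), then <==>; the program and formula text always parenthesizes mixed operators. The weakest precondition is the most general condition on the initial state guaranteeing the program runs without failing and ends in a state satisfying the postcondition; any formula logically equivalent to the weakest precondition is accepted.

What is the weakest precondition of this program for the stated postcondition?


Working backward. After the program, the postcondition 2*cnt + t - 6 <= t + w - 8 must hold; in canonical form it is 2*cnt <= w - 2.
Before t := 2*q: 2*cnt <= w - 2
Before cnt := 3*z + 1: 6*z <= w - 4
Before t := 3*t: 6*z <= w - 4
Answer: WP = 6*z <= w - 4


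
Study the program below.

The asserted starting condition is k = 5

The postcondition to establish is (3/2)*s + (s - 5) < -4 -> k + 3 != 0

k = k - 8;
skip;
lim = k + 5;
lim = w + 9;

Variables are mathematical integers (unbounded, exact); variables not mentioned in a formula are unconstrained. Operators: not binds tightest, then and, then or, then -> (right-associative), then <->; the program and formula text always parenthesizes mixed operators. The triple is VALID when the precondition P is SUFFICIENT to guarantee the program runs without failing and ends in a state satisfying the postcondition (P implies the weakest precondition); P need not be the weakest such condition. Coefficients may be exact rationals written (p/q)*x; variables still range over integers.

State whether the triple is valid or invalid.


Working backward. After the program, the postcondition (3/2)*s + (s - 5) < -4 -> k + 3 != 0 must hold; in canonical form it is (5/2)*s < 1 -> k != -3.
Before lim := w + 9: (5/2)*s < 1 -> k != -3
Before lim := k + 5: (5/2)*s < 1 -> k != -3
Before skip: (5/2)*s < 1 -> k != -3
Before k := k - 8: (5/2)*s < 1 -> k != 5
The weakest precondition is (5/2)*s < 1 -> k != 5.
Check whether k = 5 implies it.
Countermodel: at the initial state k = 5, s = 0, the precondition holds but the weakest precondition fails.
Answer: invalid


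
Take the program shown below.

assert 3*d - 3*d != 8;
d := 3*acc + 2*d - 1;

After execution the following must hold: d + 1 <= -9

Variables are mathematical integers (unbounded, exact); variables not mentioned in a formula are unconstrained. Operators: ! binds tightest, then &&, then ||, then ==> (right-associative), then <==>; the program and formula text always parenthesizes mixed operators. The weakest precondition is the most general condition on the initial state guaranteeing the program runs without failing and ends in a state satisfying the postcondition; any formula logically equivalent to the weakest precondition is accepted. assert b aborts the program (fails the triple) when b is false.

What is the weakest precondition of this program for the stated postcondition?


Working backward. After the program, the postcondition d + 1 <= -9 must hold; in canonical form it is d <= -10.
Before d := 3*acc + 2*d - 1: 3*acc + 2*d <= -9
Before assert 3*d - 3*d != 8: 3*acc + 2*d <= -9
Answer: WP = 3*acc + 2*d <= -9


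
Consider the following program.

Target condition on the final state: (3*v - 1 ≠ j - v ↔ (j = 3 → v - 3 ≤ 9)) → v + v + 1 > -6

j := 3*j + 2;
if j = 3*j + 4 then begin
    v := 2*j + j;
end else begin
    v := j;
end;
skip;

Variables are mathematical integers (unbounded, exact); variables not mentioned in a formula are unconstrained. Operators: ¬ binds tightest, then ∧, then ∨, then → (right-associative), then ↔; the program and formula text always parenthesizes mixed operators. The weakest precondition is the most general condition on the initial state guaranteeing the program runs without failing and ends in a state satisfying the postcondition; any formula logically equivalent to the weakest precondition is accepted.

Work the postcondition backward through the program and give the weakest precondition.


Working backward. After the program, the postcondition (3*v - 1 ≠ j - v ↔ (j = 3 → v - 3 ≤ 9)) → v + v + 1 > -6 must hold; in canonical form it is (4*v ≠ j + 1 ↔ (j = 3 → v ≤ 12)) → 2*v > -7.
Before skip: (4*v ≠ j + 1 ↔ (j = 3 → v ≤ 12)) → 2*v > -7
Then branch requires (11*j ≠ 1 ↔ (j = 3 → 3*j ≤ 12)) → 6*j > -7; else branch requires (3*j ≠ 1 ↔ (j = 3 → j ≤ 12)) → 2*j > -7.
Before the if: (2*j = -4 → ((11*j ≠ 1 ↔ (j = 3 → 3*j ≤ 12)) → 6*j > -7)) ∧ ((¬(2*j = -4)) → ((3*j ≠ 1 ↔ (j = 3 → j ≤ 12)) → 2*j > -7))
Before j := 3*j + 2: (6*j = -8 → ((33*j ≠ -21 ↔ (3*j = 1 → 9*j ≤ 6)) → 18*j > -19)) ∧ ((¬(6*j = -8)) → ((9*j ≠ -5 ↔ (3*j = 1 → 3*j ≤ 10)) → 6*j > -11))
Answer: WP = (6*j = -8 → ((33*j ≠ -21 ↔ (3*j = 1 → 9*j ≤ 6)) → 18*j > -19)) ∧ ((¬(6*j = -8)) → ((9*j ≠ -5 ↔ (3*j = 1 → 3*j ≤ 10)) → 6*j > -11))


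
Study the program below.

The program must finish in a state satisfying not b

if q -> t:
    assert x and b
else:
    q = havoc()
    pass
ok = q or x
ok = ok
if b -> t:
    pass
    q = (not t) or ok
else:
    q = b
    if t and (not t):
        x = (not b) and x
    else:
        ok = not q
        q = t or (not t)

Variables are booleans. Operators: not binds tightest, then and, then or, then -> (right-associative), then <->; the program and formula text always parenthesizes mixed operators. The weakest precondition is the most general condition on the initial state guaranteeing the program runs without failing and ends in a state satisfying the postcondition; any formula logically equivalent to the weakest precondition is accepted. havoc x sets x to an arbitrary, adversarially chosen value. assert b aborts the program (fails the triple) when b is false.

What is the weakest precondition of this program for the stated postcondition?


Working backward. After the program, not b must hold.
Then branch requires not b; else branch requires not b.
Before the if: ((b -> t) -> (not b)) and ((not (b -> t)) -> (not b))
Before ok := ok: ((b -> t) -> (not b)) and ((not (b -> t)) -> (not b))
Before ok := q or x: ((b -> t) -> (not b)) and ((not (b -> t)) -> (not b))
Then branch requires x and b and ((b -> t) -> (not b)) and ((not (b -> t)) -> (not b)); else branch requires ((b -> t) -> (not b)) and ((not (b -> t)) -> (not b)).
Before the if: ((q -> t) -> (x and b and ((b -> t) -> (not b)) and ((not (b -> t)) -> (not b)))) and ((not (q -> t)) -> (((b -> t) -> (not b)) and ((not (b -> t)) -> (not b))))
Answer: WP = ((q -> t) -> (x and b and ((b -> t) -> (not b)) and ((not (b -> t)) -> (not b)))) and ((not (q -> t)) -> (((b -> t) -> (not b)) and ((not (b -> t)) -> (not b))))


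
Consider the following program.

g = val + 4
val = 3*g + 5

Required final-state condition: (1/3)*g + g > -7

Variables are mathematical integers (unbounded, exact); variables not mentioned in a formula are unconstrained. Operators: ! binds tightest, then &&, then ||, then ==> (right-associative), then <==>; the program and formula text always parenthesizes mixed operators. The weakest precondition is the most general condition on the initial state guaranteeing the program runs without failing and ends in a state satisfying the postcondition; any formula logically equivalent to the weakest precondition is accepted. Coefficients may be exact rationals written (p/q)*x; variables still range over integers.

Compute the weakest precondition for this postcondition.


Working backward. After the program, the postcondition (1/3)*g + g > -7 must hold; in canonical form it is (4/3)*g > -7.
Before val := 3*g + 5: (4/3)*g > -7
Before g := val + 4: (4/3)*val > -37/3
Answer: WP = (4/3)*val > -37/3


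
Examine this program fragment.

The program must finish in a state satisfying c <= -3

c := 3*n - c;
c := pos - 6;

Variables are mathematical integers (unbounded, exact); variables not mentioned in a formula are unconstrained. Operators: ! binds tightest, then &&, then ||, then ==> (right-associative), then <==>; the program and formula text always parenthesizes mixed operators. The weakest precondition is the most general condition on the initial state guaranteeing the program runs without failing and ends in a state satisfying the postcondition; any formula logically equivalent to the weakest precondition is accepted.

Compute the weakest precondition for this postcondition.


Working backward. After the program, c <= -3 must hold.
Before c := pos - 6: pos <= 3
Before c := 3*n - c: pos <= 3
Answer: WP = pos <= 3


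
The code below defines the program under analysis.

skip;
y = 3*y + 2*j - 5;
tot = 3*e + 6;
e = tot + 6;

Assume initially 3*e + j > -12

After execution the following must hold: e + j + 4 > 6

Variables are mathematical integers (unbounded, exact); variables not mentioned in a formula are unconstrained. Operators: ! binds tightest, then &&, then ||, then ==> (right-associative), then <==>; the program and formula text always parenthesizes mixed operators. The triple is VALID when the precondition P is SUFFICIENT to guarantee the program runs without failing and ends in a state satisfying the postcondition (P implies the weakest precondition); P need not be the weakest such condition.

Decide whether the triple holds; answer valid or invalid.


Working backward. After the program, the postcondition e + j + 4 > 6 must hold; in canonical form it is e + j > 2.
Before e := tot + 6: j + tot > -4
Before tot := 3*e + 6: 3*e + j > -10
Before y := 3*y + 2*j - 5: 3*e + j > -10
Before skip: 3*e + j > -10
The weakest precondition is 3*e + j > -10.
Check whether 3*e + j > -12 implies it.
Countermodel: at the initial state e = 0, j = -11, the precondition holds but the weakest precondition fails.
Answer: invalid


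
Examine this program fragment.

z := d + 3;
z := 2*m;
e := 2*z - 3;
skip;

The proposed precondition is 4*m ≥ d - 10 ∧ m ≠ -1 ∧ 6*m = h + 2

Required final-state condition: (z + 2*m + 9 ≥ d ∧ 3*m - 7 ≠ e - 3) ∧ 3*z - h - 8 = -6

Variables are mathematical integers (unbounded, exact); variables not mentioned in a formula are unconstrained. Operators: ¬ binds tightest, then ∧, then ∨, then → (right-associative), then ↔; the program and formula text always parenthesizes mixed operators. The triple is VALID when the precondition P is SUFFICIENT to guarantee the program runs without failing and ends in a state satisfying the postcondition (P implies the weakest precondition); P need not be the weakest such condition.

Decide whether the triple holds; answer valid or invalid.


Working backward. After the program, the postcondition (z + 2*m + 9 ≥ d ∧ 3*m - 7 ≠ e - 3) ∧ 3*z - h - 8 = -6 must hold; in canonical form it is 2*m + z ≥ d - 9 ∧ 3*m ≠ e + 4 ∧ 3*z = h + 2.
Before skip: 2*m + z ≥ d - 9 ∧ 3*m ≠ e + 4 ∧ 3*z = h + 2
Before e := 2*z - 3: 2*m + z ≥ d - 9 ∧ 3*m ≠ 2*z + 1 ∧ 3*z = h + 2
Before z := 2*m: 4*m ≥ d - 9 ∧ m ≠ -1 ∧ 6*m = h + 2
Before z := d + 3: 4*m ≥ d - 9 ∧ m ≠ -1 ∧ 6*m = h + 2
The weakest precondition is 4*m ≥ d - 9 ∧ m ≠ -1 ∧ 6*m = h + 2.
Check whether 4*m ≥ d - 10 ∧ m ≠ -1 ∧ 6*m = h + 2 implies it.
Countermodel: at the initial state d = 10, h = -2, m = 0, the precondition holds but the weakest precondition fails.
Answer: invalid


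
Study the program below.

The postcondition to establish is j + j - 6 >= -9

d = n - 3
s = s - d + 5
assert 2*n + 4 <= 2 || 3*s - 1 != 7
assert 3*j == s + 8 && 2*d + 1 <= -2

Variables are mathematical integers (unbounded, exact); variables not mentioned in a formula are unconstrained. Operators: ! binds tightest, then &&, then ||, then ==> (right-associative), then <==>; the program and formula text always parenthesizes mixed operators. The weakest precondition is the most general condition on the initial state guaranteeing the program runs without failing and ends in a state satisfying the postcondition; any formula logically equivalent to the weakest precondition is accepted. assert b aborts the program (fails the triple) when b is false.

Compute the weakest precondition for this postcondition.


Working backward. After the program, the postcondition j + j - 6 >= -9 must hold; in canonical form it is 2*j >= -3.
Before assert 3*j == s + 8 && 2*d + 1 <= -2: 3*j == s + 8 && 2*d <= -3 && 2*j >= -3
Before assert 2*n + 4 <= 2 || 3*s - 1 != 7: (2*n <= -2 || 3*s != 8) && 3*j == s + 8 && 2*d <= -3 && 2*j >= -3
Before s := s - d + 5: (2*n <= -2 || 3*s != 3*d - 7) && d + 3*j == s + 13 && 2*d <= -3 && 2*j >= -3
Before d := n - 3: (2*n <= -2 || 3*s != 3*n - 16) && 3*j + n == s + 16 && 2*n <= 3 && 2*j >= -3
Answer: WP = (2*n <= -2 || 3*s != 3*n - 16) && 3*j + n == s + 16 && 2*n <= 3 && 2*j >= -3


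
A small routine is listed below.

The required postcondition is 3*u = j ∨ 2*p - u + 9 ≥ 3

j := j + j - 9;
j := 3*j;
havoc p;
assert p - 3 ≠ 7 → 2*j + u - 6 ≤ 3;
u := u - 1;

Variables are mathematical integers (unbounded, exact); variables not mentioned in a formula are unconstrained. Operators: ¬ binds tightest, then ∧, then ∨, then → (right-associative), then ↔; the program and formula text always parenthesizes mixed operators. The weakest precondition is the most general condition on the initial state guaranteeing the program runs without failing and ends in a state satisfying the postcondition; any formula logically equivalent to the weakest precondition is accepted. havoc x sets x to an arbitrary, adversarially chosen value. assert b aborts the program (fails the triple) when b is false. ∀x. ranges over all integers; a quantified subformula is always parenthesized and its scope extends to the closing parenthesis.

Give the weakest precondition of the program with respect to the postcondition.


Working backward. After the program, the postcondition 3*u = j ∨ 2*p - u + 9 ≥ 3 must hold; in canonical form it is 3*u = j ∨ 2*p ≥ u - 6.
Before u := u - 1: 3*u = j + 3 ∨ 2*p ≥ u - 7
Before assert p - 3 ≠ 7 → 2*j + u - 6 ≤ 3: (p ≠ 10 → 2*j + u ≤ 9) ∧ (3*u = j + 3 ∨ 2*p ≥ u - 7)
Before havoc p: ∀p_1. ((p_1 ≠ 10 → 2*j + u ≤ 9) ∧ (3*u = j + 3 ∨ 2*p_1 ≥ u - 7))
Before j := 3*j: ∀p_1. ((p_1 ≠ 10 → 6*j + u ≤ 9) ∧ (3*u = 3*j + 3 ∨ 2*p_1 ≥ u - 7))
Before j := j + j - 9: ∀p_1. ((p_1 ≠ 10 → 12*j + u ≤ 63) ∧ (3*u = 6*j - 24 ∨ 2*p_1 ≥ u - 7))
Answer: WP = ∀p_1. ((p_1 ≠ 10 → 12*j + u ≤ 63) ∧ (3*u = 6*j - 24 ∨ 2*p_1 ≥ u - 7))


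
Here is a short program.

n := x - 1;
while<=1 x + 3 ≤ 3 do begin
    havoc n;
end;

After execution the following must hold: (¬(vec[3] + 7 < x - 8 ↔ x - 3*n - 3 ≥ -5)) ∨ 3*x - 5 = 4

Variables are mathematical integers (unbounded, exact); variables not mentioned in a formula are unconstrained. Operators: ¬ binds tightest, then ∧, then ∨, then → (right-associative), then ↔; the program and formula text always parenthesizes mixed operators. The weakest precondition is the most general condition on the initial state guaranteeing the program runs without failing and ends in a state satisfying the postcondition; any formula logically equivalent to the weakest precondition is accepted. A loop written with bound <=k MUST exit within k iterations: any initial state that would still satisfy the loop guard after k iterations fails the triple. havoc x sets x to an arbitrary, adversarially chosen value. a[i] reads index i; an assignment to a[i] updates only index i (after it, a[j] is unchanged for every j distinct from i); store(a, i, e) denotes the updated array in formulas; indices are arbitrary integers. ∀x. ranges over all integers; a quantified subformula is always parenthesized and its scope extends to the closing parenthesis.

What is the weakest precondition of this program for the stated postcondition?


Working backward. After the program, the postcondition (¬(vec[3] + 7 < x - 8 ↔ x - 3*n - 3 ≥ -5)) ∨ 3*x - 5 = 4 must hold; in canonical form it is (¬(vec[3] < x - 15 ↔ x ≥ 3*n - 2)) ∨ 3*x = 9.
Before the loop (bound <=1), unroll the exhaustion recursion (WP_0 = exit-now case; WP_j = one more guarded iteration, up to j = 1):
  WP_0: (¬(x ≤ 0)) ∧ ((¬(vec[3] < x - 15 ↔ x ≥ 3*n - 2)) ∨ 3*x = 9)
  WP_1: (x ≤ 0 → (∀n_1. ((¬(x ≤ 0)) ∧ ((¬(vec[3] < x - 15 ↔ x ≥ 3*n_1 - 2)) ∨ 3*x = 9)))) ∧ ((¬(x ≤ 0)) → ((¬(vec[3] < x - 15 ↔ x ≥ 3*n - 2)) ∨ 3*x = 9))
So before the loop: (x ≤ 0 → (∀n_1. ((¬(x ≤ 0)) ∧ ((¬(vec[3] < x - 15 ↔ x ≥ 3*n_1 - 2)) ∨ 3*x = 9)))) ∧ ((¬(x ≤ 0)) → ((¬(vec[3] < x - 15 ↔ x ≥ 3*n - 2)) ∨ 3*x = 9))
Before n := x - 1: (x ≤ 0 → (∀n_1. ((¬(x ≤ 0)) ∧ ((¬(vec[3] < x - 15 ↔ x ≥ 3*n_1 - 2)) ∨ 3*x = 9)))) ∧ ((¬(x ≤ 0)) → ((¬(vec[3] < x - 15 ↔ 2*x ≤ 5)) ∨ 3*x = 9))
Answer: WP = (x ≤ 0 → (∀n_1. ((¬(x ≤ 0)) ∧ ((¬(vec[3] < x - 15 ↔ x ≥ 3*n_1 - 2)) ∨ 3*x = 9)))) ∧ ((¬(x ≤ 0)) → ((¬(vec[3] < x - 15 ↔ 2*x ≤ 5)) ∨ 3*x = 9))


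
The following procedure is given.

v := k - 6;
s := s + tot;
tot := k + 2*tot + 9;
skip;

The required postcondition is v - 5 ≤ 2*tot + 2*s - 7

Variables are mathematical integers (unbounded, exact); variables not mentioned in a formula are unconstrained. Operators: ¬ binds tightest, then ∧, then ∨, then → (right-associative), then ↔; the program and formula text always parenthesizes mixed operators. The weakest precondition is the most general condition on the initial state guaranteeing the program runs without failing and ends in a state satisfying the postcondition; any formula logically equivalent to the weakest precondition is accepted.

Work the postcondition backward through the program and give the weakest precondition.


Working backward. After the program, the postcondition v - 5 ≤ 2*tot + 2*s - 7 must hold; in canonical form it is v ≤ 2*s + 2*tot - 2.
Before skip: v ≤ 2*s + 2*tot - 2
Before tot := k + 2*tot + 9: v ≤ 2*k + 2*s + 4*tot + 16
Before s := s + tot: v ≤ 2*k + 2*s + 6*tot + 16
Before v := k - 6: k + 2*s + 6*tot ≥ -22
Answer: WP = k + 2*s + 6*tot ≥ -22


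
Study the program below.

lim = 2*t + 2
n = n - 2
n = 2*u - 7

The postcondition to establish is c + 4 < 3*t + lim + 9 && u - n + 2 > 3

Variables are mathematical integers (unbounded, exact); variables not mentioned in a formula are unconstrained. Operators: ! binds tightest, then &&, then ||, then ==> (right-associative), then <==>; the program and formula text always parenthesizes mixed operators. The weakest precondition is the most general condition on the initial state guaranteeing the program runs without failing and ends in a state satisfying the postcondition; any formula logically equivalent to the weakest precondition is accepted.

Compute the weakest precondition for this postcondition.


Working backward. After the program, the postcondition c + 4 < 3*t + lim + 9 && u - n + 2 > 3 must hold; in canonical form it is c < lim + 3*t + 5 && u > n + 1.
Before n := 2*u - 7: c < lim + 3*t + 5 && u < 6
Before n := n - 2: c < lim + 3*t + 5 && u < 6
Before lim := 2*t + 2: c < 5*t + 7 && u < 6
Answer: WP = c < 5*t + 7 && u < 6


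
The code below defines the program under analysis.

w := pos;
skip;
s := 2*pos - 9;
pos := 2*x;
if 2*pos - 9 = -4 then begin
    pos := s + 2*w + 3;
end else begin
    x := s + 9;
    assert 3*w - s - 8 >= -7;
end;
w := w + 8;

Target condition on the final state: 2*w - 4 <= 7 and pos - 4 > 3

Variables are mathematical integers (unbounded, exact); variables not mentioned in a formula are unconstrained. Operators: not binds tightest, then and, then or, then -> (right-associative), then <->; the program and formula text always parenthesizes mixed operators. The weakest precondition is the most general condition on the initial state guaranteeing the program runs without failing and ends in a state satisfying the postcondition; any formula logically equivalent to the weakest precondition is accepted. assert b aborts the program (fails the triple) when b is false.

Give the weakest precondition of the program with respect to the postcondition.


Working backward. After the program, the postcondition 2*w - 4 <= 7 and pos - 4 > 3 must hold; in canonical form it is 2*w <= 11 and pos > 7.
Before w := w + 8: 2*w <= -5 and pos > 7
Then branch requires 2*w <= -5 and s + 2*w > 4; else branch requires 3*w >= s + 1 and 2*w <= -5 and pos > 7.
Before the if: (2*pos = 5 -> (2*w <= -5 and s + 2*w > 4)) and ((not (2*pos = 5)) -> (3*w >= s + 1 and 2*w <= -5 and pos > 7))
Before pos := 2*x: (4*x = 5 -> (2*w <= -5 and s + 2*w > 4)) and ((not (4*x = 5)) -> (3*w >= s + 1 and 2*w <= -5 and 2*x > 7))
Before s := 2*pos - 9: (4*x = 5 -> (2*w <= -5 and 2*pos + 2*w > 13)) and ((not (4*x = 5)) -> (3*w >= 2*pos - 8 and 2*w <= -5 and 2*x > 7))
Before skip: (4*x = 5 -> (2*w <= -5 and 2*pos + 2*w > 13)) and ((not (4*x = 5)) -> (3*w >= 2*pos - 8 and 2*w <= -5 and 2*x > 7))
Before w := pos: (4*x = 5 -> (2*pos <= -5 and 4*pos > 13)) and ((not (4*x = 5)) -> (pos >= -8 and 2*pos <= -5 and 2*x > 7))
Answer: WP = (4*x = 5 -> (2*pos <= -5 and 4*pos > 13)) and ((not (4*x = 5)) -> (pos >= -8 and 2*pos <= -5 and 2*x > 7))


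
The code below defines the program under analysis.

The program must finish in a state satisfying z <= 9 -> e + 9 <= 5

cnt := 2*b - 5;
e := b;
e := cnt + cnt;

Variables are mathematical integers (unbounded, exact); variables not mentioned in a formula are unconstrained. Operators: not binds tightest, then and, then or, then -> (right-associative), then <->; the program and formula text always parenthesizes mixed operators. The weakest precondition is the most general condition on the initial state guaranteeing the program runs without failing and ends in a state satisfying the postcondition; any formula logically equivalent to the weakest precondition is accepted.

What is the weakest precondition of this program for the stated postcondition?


Working backward. After the program, the postcondition z <= 9 -> e + 9 <= 5 must hold; in canonical form it is z <= 9 -> e <= -4.
Before e := cnt + cnt: z <= 9 -> 2*cnt <= -4
Before e := b: z <= 9 -> 2*cnt <= -4
Before cnt := 2*b - 5: z <= 9 -> 4*b <= 6
Answer: WP = z <= 9 -> 4*b <= 6
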